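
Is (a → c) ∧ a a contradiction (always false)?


Truth table over {a, c}:
a | c | φ
---------
F | F | F
T | F | F
F | T | F
T | T | T
Satisfying assignment at row 4: a=T, c=T gives T.

No, it is not a contradiction.


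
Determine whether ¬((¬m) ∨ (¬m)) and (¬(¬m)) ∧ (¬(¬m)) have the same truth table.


Compare truth tables:
m | φ | ψ
---------
F | F | F
T | T | T
The columns φ and ψ agree on every row.

Yes, they are logically equivalent.


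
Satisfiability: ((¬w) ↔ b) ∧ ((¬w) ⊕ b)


Check all 4 assignments over {b, w}:
b | w | φ
---------
F | F | F
T | F | F
F | T | F
T | T | F
No assignment makes the formula true.

Unsatisfiable.


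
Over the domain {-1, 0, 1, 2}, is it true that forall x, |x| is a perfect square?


Evaluate the predicate on each element: -1:True, 0:True, 1:True, 2:False.
Counterexample x = 2 fails the predicate.

False


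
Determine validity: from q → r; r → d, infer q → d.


This matches the form of hypothetical syllogism: the conclusion follows in every model of the premises.

Valid.


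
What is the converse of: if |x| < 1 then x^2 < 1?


The converse of (P → Q) is (Q → P). It is not in general equivalent to the original.
Here P = '|x| < 1' and Q = 'x^2 < 1'.

If x^2 < 1, then |x| < 1.


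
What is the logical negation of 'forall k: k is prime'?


¬(forall x: φ) = exists x: ¬φ, and ¬(exists x: φ) = forall x: ¬φ.
Apply to the universal statement.

exists k: ~(k is prime)


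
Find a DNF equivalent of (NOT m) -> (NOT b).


Step 1: Rewrite (¬m) → (¬b) as ¬(¬m) ∨ (¬b).
Step 2: Eliminate any double negations (¬¬X = X).

m OR (NOT b)


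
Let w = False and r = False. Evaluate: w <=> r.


Biconditional is true when both operands have the same truth value.
Substitute: w=False, r=False.
False <=> False evaluates to True.

True


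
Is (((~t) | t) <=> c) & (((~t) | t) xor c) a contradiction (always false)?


Truth table over {c, t}:
c | t | φ
---------
False | False | False
True | False | False
False | True | False
True | True | False
Every row is false.

Yes, it is a contradiction.


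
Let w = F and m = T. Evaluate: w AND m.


Conjunction is true only when both operands are true.
Substitute: w=F, m=T.
F AND T evaluates to F.

F


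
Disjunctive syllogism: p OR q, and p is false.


Disjunctive syllogism: from (P ∨ Q) and ¬P, infer Q.
One disjunct, 'p', is ruled out; the other must hold.

q


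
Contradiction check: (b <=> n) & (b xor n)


Truth table over {b, n}:
b | n | φ
---------
False | False | False
True | False | False
False | True | False
True | True | False
Every row is false.

Yes, it is a contradiction.


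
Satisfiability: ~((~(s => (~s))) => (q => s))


Check all 4 assignments over {q, s}:
q | s | φ
---------
False | False | False
True | False | False
False | True | False
True | True | False
No assignment makes the formula true.

Unsatisfiable.


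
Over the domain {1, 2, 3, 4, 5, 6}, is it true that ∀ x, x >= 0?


Evaluate the predicate on each element: 1:T, 2:T, 3:T, 4:T, 5:T, 6:T.
Every element satisfies the predicate.

T


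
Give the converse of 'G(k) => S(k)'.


The converse of (P → Q) is (Q → P). It is not in general equivalent to the original.
Here P = 'G(k)' and Q = 'S(k)'.

If S(k), then G(k).


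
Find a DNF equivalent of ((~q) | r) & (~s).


Step 1: Distribute ∧ over ∨: ((¬q) ∨ r) ∧ (¬s) = ((¬q) ∧ (¬s)) ∨ (r ∧ (¬s)).

((~q) & (~s)) | (r & (~s))


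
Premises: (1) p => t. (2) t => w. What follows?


Hypothetical syllogism: from (P → Q) and (Q → R), infer (P → R).
Chain the two implications through the shared middle term 't'.

p => w


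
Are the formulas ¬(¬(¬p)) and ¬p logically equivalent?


Compare truth tables:
p | φ | ψ
---------
F | T | T
T | F | F
The columns φ and ψ agree on every row.

Yes, they are logically equivalent.


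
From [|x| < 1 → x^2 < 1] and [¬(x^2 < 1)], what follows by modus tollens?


Modus tollens: from (P → Q) and ¬Q, infer ¬P.
Q = 'x^2 < 1' is denied; since P → Q, P must also fail.

Not (|x| < 1).


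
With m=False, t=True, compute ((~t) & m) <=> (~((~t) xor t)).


Substitute m=False, t=True:
~t = False
(~t) & m = False & False = False
~t = False
(~t) xor t = False xor True = True
~((~t) xor t) = False
((~t) & m) <=> (~((~t) xor t)) = False <=> False = True

True


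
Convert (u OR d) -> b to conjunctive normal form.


Step 1: Rewrite as ¬(u ∨ d) ∨ b = (¬u ∧ ¬d) ∨ b.
Step 2: Distribute ∨ over ∧.

((NOT u) OR b) AND ((NOT d) OR b)


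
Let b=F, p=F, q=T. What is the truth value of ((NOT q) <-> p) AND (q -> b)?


Substitute b=F, p=F, q=T:
NOT q = F
(NOT q) <-> p = F <-> F = T
q -> b = T -> F = F
((NOT q) <-> p) AND (q -> b) = T AND F = F

F


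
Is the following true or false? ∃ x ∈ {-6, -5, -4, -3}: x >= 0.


Evaluate the predicate on each element: -6:F, -5:F, -4:F, -3:F.
No element satisfies the predicate.

F


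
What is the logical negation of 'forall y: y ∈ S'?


¬(forall x: φ) = exists x: ¬φ, and ¬(exists x: φ) = forall x: ¬φ.
Apply to the universal statement.

exists y: ~(y ∈ S)


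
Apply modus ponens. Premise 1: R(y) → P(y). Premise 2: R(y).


Modus ponens: from (P → Q) and P, infer Q.
P = 'R(y)' is asserted, and P → Q holds, so Q follows.

P(y).


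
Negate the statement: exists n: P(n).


¬(forall x: φ) = exists x: ¬φ, and ¬(exists x: φ) = forall x: ¬φ.
Apply to the existential statement.

forall n: ~(P(n))


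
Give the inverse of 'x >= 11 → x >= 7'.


The inverse of (P → Q) is (¬P → ¬Q). It is equivalent to the converse, not to the original.
Here P = 'x >= 11' and Q = 'x >= 7'.

If not (x >= 11), then not (x >= 7).


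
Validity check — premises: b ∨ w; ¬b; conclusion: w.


This matches the form of disjunctive syllogism: the conclusion follows in every model of the premises.

Valid.


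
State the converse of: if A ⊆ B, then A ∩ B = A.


The converse of (P → Q) is (Q → P). It is not in general equivalent to the original.
Here P = 'A ⊆ B' and Q = 'A ∩ B = A'.

If A ∩ B = A, then A ⊆ B.


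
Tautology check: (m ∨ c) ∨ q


Build the truth table over {c, m, q}:
c | m | q | φ
-------------
F | F | F | F
T | F | F | T
F | T | F | T
T | T | F | T
F | F | T | T
T | F | T | T
F | T | T | T
T | T | T | T
Counterexample at row 1: with c=F, m=F, q=F, the formula is F.

No, it is not a tautology.


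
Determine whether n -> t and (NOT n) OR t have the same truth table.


Compare truth tables:
n | t | φ | ψ
-------------
F | F | T | T
T | F | F | F
F | T | T | T
T | T | T | T
The columns φ and ψ agree on every row.

Yes, they are logically equivalent.


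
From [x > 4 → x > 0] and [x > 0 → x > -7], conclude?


Hypothetical syllogism: from (P → Q) and (Q → R), infer (P → R).
Chain the two implications through the shared middle term 'x > 0'.

x > 4 → x > -7


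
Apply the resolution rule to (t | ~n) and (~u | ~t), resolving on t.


The clauses contain complementary literals t and ~t.
Resolution eliminates this pair and disjoins the remaining literals (merging duplicates).

(~n | ~u)


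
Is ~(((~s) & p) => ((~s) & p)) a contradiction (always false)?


Truth table over {p, s}:
p | s | φ
---------
False | False | False
True | False | False
False | True | False
True | True | False
Every row is false.

Yes, it is a contradiction.


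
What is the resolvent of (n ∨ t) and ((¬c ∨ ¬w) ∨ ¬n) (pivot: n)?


The clauses contain complementary literals n and ¬n.
Resolution eliminates this pair and disjoins the remaining literals (merging duplicates).

((t ∨ ¬c) ∨ ¬w)


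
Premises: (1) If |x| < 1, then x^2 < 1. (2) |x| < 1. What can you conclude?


Modus ponens: from (P → Q) and P, infer Q.
P = '|x| < 1' is asserted, and P → Q holds, so Q follows.

x^2 < 1.


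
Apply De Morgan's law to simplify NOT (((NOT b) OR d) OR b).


De Morgan: the negation of a disjunction is the conjunction of the negations.
Distribute NOT across OR, flipping it to AND, and negate each literal.

(b AND (NOT d)) AND (NOT b)


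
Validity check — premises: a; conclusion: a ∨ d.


This matches the form of disjunction introduction: the conclusion follows in every model of the premises.

Valid.


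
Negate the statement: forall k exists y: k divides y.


Negation flips each quantifier (∀↔∃) and negates the inner predicate.
¬(forall k exists y: φ) = exists k forall y: ¬φ.

exists k forall y: ~(k divides y)


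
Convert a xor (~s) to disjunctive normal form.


Step 1: a ⊕ (¬s) is true exactly when they disagree: (a ∧ ¬(¬s)) ∨ (¬a ∧ (¬s)).
Step 2: Eliminate any double negations (¬¬X = X).

(a & s) | ((~a) & (~s))


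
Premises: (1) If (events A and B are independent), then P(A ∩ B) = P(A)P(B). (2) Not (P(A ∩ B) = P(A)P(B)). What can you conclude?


Modus tollens: from (P → Q) and ¬Q, infer ¬P.
Q = 'P(A ∩ B) = P(A)P(B)' is denied; since P → Q, P must also fail.

Not ((events A and B are independent)).


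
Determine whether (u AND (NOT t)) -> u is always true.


Build the truth table over {t, u}:
t | u | φ
---------
F | F | T
T | F | T
F | T | T
T | T | T
Every row evaluates to true.

Yes, it is a tautology.


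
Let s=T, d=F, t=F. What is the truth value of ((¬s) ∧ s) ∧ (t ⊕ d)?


Substitute s=T, d=F, t=F:
¬s = F
(¬s) ∧ s = F ∧ T = F
t ⊕ d = F ⊕ F = F
((¬s) ∧ s) ∧ (t ⊕ d) = F ∧ F = F

F


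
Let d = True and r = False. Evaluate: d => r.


Implication is false only when antecedent is true and consequent is false.
Substitute: d=True, r=False.
True => False evaluates to False.

False


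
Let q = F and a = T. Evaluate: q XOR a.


Exclusive or is true when exactly one operand is true.
Substitute: q=F, a=T.
F XOR T evaluates to T.

T


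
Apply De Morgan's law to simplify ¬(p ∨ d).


De Morgan: the negation of a disjunction is the conjunction of the negations.
Distribute ¬ across ∨, flipping it to ∧, and negate each literal.

(¬p) ∧ (¬d)


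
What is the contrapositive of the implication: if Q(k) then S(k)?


The contrapositive of (P → Q) is (¬Q → ¬P); it is logically equivalent to the original.
Here P = 'Q(k)' and Q = 'S(k)'.

If not (S(k)), then not (Q(k)).


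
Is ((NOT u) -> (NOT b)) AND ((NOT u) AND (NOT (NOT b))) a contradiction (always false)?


Truth table over {b, u}:
b | u | φ
---------
F | F | F
T | F | F
F | T | F
T | T | F
Every row is false.

Yes, it is a contradiction.


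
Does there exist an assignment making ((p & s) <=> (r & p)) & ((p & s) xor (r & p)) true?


Check all 8 assignments over {p, r, s}:
p | r | s | φ
-------------
False | False | False | False
True | False | False | False
False | True | False | False
True | True | False | False
False | False | True | False
True | False | True | False
False | True | True | False
True | True | True | False
No assignment makes the formula true.

Unsatisfiable.


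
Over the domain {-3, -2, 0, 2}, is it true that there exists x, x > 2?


Evaluate the predicate on each element: -3:F, -2:F, 0:F, 2:F.
No element satisfies the predicate.

F


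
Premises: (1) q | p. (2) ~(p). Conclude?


Disjunctive syllogism: from (P ∨ Q) and ¬P, infer Q.
One disjunct, 'p', is ruled out; the other must hold.

q


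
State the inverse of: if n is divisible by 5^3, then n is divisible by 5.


The inverse of (P → Q) is (¬P → ¬Q). It is equivalent to the converse, not to the original.
Here P = 'n is divisible by 5^3' and Q = 'n is divisible by 5'.

If not (n is divisible by 5^3), then not (n is divisible by 5).


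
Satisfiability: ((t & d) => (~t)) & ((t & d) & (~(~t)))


Check all 4 assignments over {d, t}:
d | t | φ
---------
False | False | False
True | False | False
False | True | False
True | True | False
No assignment makes the formula true.

Unsatisfiable.


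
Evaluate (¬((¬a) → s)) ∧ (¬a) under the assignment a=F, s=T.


Substitute a=F, s=T:
¬a = T
(¬a) → s = T → T = T
¬((¬a) → s) = F
¬a = T
(¬((¬a) → s)) ∧ (¬a) = F ∧ T = F

F


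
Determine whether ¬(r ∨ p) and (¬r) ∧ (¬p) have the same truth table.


Compare truth tables:
p | r | φ | ψ
-------------
F | F | T | T
T | F | F | F
F | T | F | F
T | T | F | F
The columns φ and ψ agree on every row.

Yes, they are logically equivalent.


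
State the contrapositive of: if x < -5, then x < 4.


The contrapositive of (P → Q) is (¬Q → ¬P); it is logically equivalent to the original.
Here P = 'x < -5' and Q = 'x < 4'.

If not (x < 4), then not (x < -5).


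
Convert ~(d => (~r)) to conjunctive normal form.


Step 1: Rewrite d → (¬r) as ¬d ∨ (¬r).
Step 2: Negate: ¬(¬d ∨ (¬r)) = d ∧ ¬(¬r) (De Morgan + double negation).
Step 3: Eliminate any double negations (¬¬X = X).

d & r


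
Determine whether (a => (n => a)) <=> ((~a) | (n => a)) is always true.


Build the truth table over {a, n}:
a | n | φ
---------
False | False | True
True | False | True
False | True | True
True | True | True
Every row evaluates to true.

Yes, it is a tautology.


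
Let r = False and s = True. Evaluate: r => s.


Implication is false only when antecedent is true and consequent is false.
Substitute: r=False, s=True.
False => True evaluates to True.

True


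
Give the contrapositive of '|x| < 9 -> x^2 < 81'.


The contrapositive of (P → Q) is (¬Q → ¬P); it is logically equivalent to the original.
Here P = '|x| < 9' and Q = 'x^2 < 81'.

If not (x^2 < 81), then not (|x| < 9).


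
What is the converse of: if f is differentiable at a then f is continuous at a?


The converse of (P → Q) is (Q → P). It is not in general equivalent to the original.
Here P = 'f is differentiable at a' and Q = 'f is continuous at a'.

If f is continuous at a, then f is differentiable at a.


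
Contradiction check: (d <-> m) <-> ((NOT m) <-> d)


Truth table over {d, m}:
d | m | φ
---------
F | F | F
T | F | F
F | T | F
T | T | F
Every row is false.

Yes, it is a contradiction.


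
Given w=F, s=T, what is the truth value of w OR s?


Disjunction is false only when both operands are false.
Substitute: w=F, s=T.
F OR T evaluates to T.

T


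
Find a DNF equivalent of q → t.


Step 1: Rewrite q → t as ¬q ∨ t.

(¬q) ∨ t


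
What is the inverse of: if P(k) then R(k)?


The inverse of (P → Q) is (¬P → ¬Q). It is equivalent to the converse, not to the original.
Here P = 'P(k)' and Q = 'R(k)'.

If not (P(k)), then not (R(k)).


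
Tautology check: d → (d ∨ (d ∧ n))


Build the truth table over {d, n}:
d | n | φ
---------
F | F | T
T | F | T
F | T | T
T | T | T
Every row evaluates to true.

Yes, it is a tautology.


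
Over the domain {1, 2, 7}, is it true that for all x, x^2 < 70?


Evaluate the predicate on each element: 1:T, 2:T, 7:T.
Every element satisfies the predicate.

T


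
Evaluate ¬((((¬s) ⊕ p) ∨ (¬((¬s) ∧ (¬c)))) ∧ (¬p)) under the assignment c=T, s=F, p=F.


Substitute c=T, s=F, p=F:
¬s = T
(¬s) ⊕ p = T ⊕ F = T
¬s = T
¬c = F
(¬s) ∧ (¬c) = T ∧ F = F
¬((¬s) ∧ (¬c)) = T
((¬s) ⊕ p) ∨ (¬((¬s) ∧ (¬c))) = T ∨ T = T
¬p = T
(((¬s) ⊕ p) ∨ (¬((¬s) ∧ (¬c)))) ∧ (¬p) = T ∧ T = T
¬((((¬s) ⊕ p) ∨ (¬((¬s) ∧ (¬c)))) ∧ (¬p)) = F

F


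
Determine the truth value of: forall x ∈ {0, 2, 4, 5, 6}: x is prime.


Evaluate the predicate on each element: 0:False, 2:True, 4:False, 5:True, 6:False.
Counterexample x = 0 fails the predicate.

False


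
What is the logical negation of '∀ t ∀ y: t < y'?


Negation flips each quantifier (∀↔∃) and negates the inner predicate.
¬(∀ t ∀ y: φ) = ∃ t ∃ y: ¬φ.

∃ t ∃ y: ¬(t < y)


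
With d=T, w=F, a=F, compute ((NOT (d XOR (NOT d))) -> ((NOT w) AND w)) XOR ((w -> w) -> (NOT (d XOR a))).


Substitute d=T, w=F, a=F:
… (earlier sub-steps elided)
d XOR (NOT d) = T XOR F = T
NOT (d XOR (NOT d)) = F
NOT w = T
(NOT w) AND w = T AND F = F
(NOT (d XOR (NOT d))) -> ((NOT w) AND w) = F -> F = T
w -> w = F -> F = T
d XOR a = T XOR F = T
NOT (d XOR a) = F
(w -> w) -> (NOT (d XOR a)) = T -> F = F
((NOT (d XOR (NOT d))) -> ((NOT w) AND w)) XOR ((w -> w) -> (NOT (d XOR a))) = T XOR F = T

T


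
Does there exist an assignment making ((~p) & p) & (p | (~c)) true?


Check all 4 assignments over {c, p}:
c | p | φ
---------
False | False | False
True | False | False
False | True | False
True | True | False
No assignment makes the formula true.

Unsatisfiable.


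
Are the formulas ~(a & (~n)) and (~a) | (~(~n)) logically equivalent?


Compare truth tables:
a | n | φ | ψ
-------------
False | False | True | True
True | False | False | False
False | True | True | True
True | True | True | True
The columns φ and ψ agree on every row.

Yes, they are logically equivalent.


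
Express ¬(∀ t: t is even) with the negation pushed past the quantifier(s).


¬(∀ x: φ) = ∃ x: ¬φ, and ¬(∃ x: φ) = ∀ x: ¬φ.
Apply to the universal statement.

∃ t: ¬(t is even)


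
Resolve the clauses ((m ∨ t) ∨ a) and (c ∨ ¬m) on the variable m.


The clauses contain complementary literals m and ¬m.
Resolution eliminates this pair and disjoins the remaining literals (merging duplicates).

((a ∨ t) ∨ c)


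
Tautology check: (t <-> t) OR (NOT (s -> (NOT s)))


Build the truth table over {s, t}:
s | t | φ
---------
F | F | T
T | F | T
F | T | T
T | T | T
Every row evaluates to true.

Yes, it is a tautology.


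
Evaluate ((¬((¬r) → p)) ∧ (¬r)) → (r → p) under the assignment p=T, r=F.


Substitute p=T, r=F:
¬r = T
(¬r) → p = T → T = T
¬((¬r) → p) = F
¬r = T
(¬((¬r) → p)) ∧ (¬r) = F ∧ T = F
r → p = F → T = T
((¬((¬r) → p)) ∧ (¬r)) → (r → p) = F → T = T

T


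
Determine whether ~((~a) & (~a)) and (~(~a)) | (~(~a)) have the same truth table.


Compare truth tables:
a | φ | ψ
---------
False | False | False
True | True | True
The columns φ and ψ agree on every row.

Yes, they are logically equivalent.


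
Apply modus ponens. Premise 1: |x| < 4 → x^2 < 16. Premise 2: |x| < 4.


Modus ponens: from (P → Q) and P, infer Q.
P = '|x| < 4' is asserted, and P → Q holds, so Q follows.

x^2 < 16.


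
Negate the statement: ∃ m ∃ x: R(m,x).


Negation flips each quantifier (∀↔∃) and negates the inner predicate.
¬(∃ m ∃ x: φ) = ∀ m ∀ x: ¬φ.

∀ m ∀ x: ¬(R(m,x))


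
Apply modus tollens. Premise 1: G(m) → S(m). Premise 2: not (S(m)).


Modus tollens: from (P → Q) and ¬Q, infer ¬P.
Q = 'S(m)' is denied; since P → Q, P must also fail.

Not (G(m)).


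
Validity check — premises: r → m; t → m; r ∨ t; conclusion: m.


This matches the form of proof by cases: the conclusion follows in every model of the premises.

Valid.


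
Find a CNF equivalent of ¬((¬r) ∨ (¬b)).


Step 1: Apply De Morgan: ¬((¬r) ∨ (¬b)) = ¬(¬r) ∧ ¬(¬b).
Step 2: Eliminate any double negations (¬¬X = X).

r ∧ b


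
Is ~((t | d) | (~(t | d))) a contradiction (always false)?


Truth table over {d, t}:
d | t | φ
---------
False | False | False
True | False | False
False | True | False
True | True | False
Every row is false.

Yes, it is a contradiction.


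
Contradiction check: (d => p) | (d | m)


Truth table over {d, m, p}:
d | m | p | φ
-------------
False | False | False | True
True | False | False | True
False | True | False | True
True | True | False | True
False | False | True | True
True | False | True | True
False | True | True | True
True | True | True | True
Satisfying assignment at row 1: d=False, m=False, p=False gives True.

No, it is not a contradiction.


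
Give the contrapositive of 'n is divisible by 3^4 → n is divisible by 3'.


The contrapositive of (P → Q) is (¬Q → ¬P); it is logically equivalent to the original.
Here P = 'n is divisible by 3^4' and Q = 'n is divisible by 3'.

If not (n is divisible by 3), then not (n is divisible by 3^4).


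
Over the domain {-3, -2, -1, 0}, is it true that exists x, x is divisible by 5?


Evaluate the predicate on each element: -3:False, -2:False, -1:False, 0:True.
Witness x = 0 satisfies the predicate.

True


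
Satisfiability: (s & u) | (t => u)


Search for a satisfying assignment over {s, t, u}.
Try s=False, t=False, u=False: the formula evaluates to True.
A satisfying assignment exists.

Satisfiable.


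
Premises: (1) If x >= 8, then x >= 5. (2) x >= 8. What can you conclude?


Modus ponens: from (P → Q) and P, infer Q.
P = 'x >= 8' is asserted, and P → Q holds, so Q follows.

x >= 5.


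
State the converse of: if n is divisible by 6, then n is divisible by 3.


The converse of (P → Q) is (Q → P). It is not in general equivalent to the original.
Here P = 'n is divisible by 6' and Q = 'n is divisible by 3'.

If n is divisible by 3, then n is divisible by 6.


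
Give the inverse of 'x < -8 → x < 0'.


The inverse of (P → Q) is (¬P → ¬Q). It is equivalent to the converse, not to the original.
Here P = 'x < -8' and Q = 'x < 0'.

If not (x < -8), then not (x < 0).


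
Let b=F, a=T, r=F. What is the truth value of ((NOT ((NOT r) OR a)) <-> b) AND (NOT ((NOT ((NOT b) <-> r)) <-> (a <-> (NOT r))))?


Substitute b=F, a=T, r=F:
… (earlier sub-steps elided)
NOT ((NOT r) OR a) = F
(NOT ((NOT r) OR a)) <-> b = F <-> F = T
NOT b = T
(NOT b) <-> r = T <-> F = F
NOT ((NOT b) <-> r) = T
NOT r = T
a <-> (NOT r) = T <-> T = T
(NOT ((NOT b) <-> r)) <-> (a <-> (NOT r)) = T <-> T = T
NOT ((NOT ((NOT b) <-> r)) <-> (a <-> (NOT r))) = F
((NOT ((NOT r) OR a)) <-> b) AND (NOT ((NOT ((NOT b) <-> r)) <-> (a <-> (NOT r)))) = T AND F = F

F


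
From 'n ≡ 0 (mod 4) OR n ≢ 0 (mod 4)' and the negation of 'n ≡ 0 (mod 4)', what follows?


Disjunctive syllogism: from (P ∨ Q) and ¬P, infer Q.
One disjunct, 'n ≡ 0 (mod 4)', is ruled out; the other must hold.

n ≢ 0 (mod 4)


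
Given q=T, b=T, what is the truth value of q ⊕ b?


Exclusive or is true when exactly one operand is true.
Substitute: q=T, b=T.
T ⊕ T evaluates to F.

F


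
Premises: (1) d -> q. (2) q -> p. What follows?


Hypothetical syllogism: from (P → Q) and (Q → R), infer (P → R).
Chain the two implications through the shared middle term 'q'.

d -> p


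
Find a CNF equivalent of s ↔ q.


Step 1: Rewrite s ↔ q as (s → q) ∧ (q → s).
Step 2: Rewrite each implication as a disjunction.

((¬s) ∨ q) ∧ ((¬q) ∨ s)


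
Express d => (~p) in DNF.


Step 1: Rewrite d → (¬p) as ¬d ∨ (¬p).

(~d) | (~p)


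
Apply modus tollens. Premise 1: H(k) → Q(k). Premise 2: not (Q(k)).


Modus tollens: from (P → Q) and ¬Q, infer ¬P.
Q = 'Q(k)' is denied; since P → Q, P must also fail.

Not (H(k)).


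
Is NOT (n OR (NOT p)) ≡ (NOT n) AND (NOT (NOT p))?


Compare truth tables:
n | p | φ | ψ
-------------
F | F | F | F
T | F | F | F
F | T | T | T
T | T | F | F
The columns φ and ψ agree on every row.

Yes, they are logically equivalent.


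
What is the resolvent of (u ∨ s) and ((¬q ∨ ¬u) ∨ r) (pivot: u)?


The clauses contain complementary literals u and ¬u.
Resolution eliminates this pair and disjoins the remaining literals (merging duplicates).

((s ∨ ¬q) ∨ r)


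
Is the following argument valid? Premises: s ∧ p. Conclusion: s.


This matches the form of conjunction elimination: the conclusion follows in every model of the premises.

Valid.


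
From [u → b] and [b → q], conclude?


Hypothetical syllogism: from (P → Q) and (Q → R), infer (P → R).
Chain the two implications through the shared middle term 'b'.

u → q


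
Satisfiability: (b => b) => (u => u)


Search for a satisfying assignment over {b, u}.
Try b=False, u=False: the formula evaluates to True.
A satisfying assignment exists.

Satisfiable.


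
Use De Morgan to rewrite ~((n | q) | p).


De Morgan: the negation of a disjunction is the conjunction of the negations.
Distribute ~ across |, flipping it to &, and negate each literal.

((~n) & (~q)) & (~p)


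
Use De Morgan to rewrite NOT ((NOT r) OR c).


De Morgan: the negation of a disjunction is the conjunction of the negations.
Distribute NOT across OR, flipping it to AND, and negate each literal.

r AND (NOT c)


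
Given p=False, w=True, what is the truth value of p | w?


Disjunction is false only when both operands are false.
Substitute: p=False, w=True.
False | True evaluates to True.

True


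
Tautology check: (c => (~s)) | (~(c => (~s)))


Build the truth table over {c, s}:
c | s | φ
---------
False | False | True
True | False | True
False | True | True
True | True | True
Every row evaluates to true.

Yes, it is a tautology.


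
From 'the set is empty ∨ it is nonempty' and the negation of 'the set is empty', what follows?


Disjunctive syllogism: from (P ∨ Q) and ¬P, infer Q.
One disjunct, 'the set is empty', is ruled out; the other must hold.

it is nonempty


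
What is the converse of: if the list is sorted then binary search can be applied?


The converse of (P → Q) is (Q → P). It is not in general equivalent to the original.
Here P = 'the list is sorted' and Q = 'binary search can be applied'.

If binary search can be applied, then the list is sorted.


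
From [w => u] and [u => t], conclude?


Hypothetical syllogism: from (P → Q) and (Q → R), infer (P → R).
Chain the two implications through the shared middle term 'u'.

w => t


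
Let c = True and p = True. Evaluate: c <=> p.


Biconditional is true when both operands have the same truth value.
Substitute: c=True, p=True.
True <=> True evaluates to True.

True


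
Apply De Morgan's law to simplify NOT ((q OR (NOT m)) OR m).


De Morgan: the negation of a disjunction is the conjunction of the negations.
Distribute NOT across OR, flipping it to AND, and negate each literal.

((NOT q) AND m) AND (NOT m)


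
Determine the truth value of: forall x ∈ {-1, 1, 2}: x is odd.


Evaluate the predicate on each element: -1:True, 1:True, 2:False.
Counterexample x = 2 fails the predicate.

False


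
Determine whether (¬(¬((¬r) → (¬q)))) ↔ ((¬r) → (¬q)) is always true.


Build the truth table over {q, r}:
q | r | φ
---------
F | F | T
T | F | T
F | T | T
T | T | T
Every row evaluates to true.

Yes, it is a tautology.


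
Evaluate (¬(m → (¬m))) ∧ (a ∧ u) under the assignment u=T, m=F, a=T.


Substitute u=T, m=F, a=T:
¬m = T
m → (¬m) = F → T = T
¬(m → (¬m)) = F
a ∧ u = T ∧ T = T
(¬(m → (¬m))) ∧ (a ∧ u) = F ∧ T = F

F


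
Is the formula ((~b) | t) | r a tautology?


Build the truth table over {b, r, t}:
b | r | t | φ
-------------
False | False | False | True
True | False | False | False
False | True | False | True
True | True | False | True
False | False | True | True
True | False | True | True
False | True | True | True
True | True | True | True
Counterexample at row 2: with b=True, r=False, t=False, the formula is False.

No, it is not a tautology.


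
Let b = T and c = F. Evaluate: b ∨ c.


Disjunction is false only when both operands are false.
Substitute: b=T, c=F.
T ∨ F evaluates to T.

T


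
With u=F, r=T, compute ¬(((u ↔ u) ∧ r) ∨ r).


Substitute u=F, r=T:
u ↔ u = F ↔ F = T
(u ↔ u) ∧ r = T ∧ T = T
((u ↔ u) ∧ r) ∨ r = T ∨ T = T
¬(((u ↔ u) ∧ r) ∨ r) = F

F


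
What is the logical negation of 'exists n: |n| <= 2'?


¬(forall x: φ) = exists x: ¬φ, and ¬(exists x: φ) = forall x: ¬φ.
Apply to the existential statement.

forall n: ~(|n| <= 2)


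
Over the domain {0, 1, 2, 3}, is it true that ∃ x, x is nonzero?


Evaluate the predicate on each element: 0:F, 1:T, 2:T, 3:T.
Witness x = 1 satisfies the predicate.

T


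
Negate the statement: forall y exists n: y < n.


Negation flips each quantifier (∀↔∃) and negates the inner predicate.
¬(forall y exists n: φ) = exists y forall n: ¬φ.

exists y forall n: ~(y < n)


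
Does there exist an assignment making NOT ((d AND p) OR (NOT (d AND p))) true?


Check all 4 assignments over {d, p}:
d | p | φ
---------
F | F | F
T | F | F
F | T | F
T | T | F
No assignment makes the formula true.

Unsatisfiable.


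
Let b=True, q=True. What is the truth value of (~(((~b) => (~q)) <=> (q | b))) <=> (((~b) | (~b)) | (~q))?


Substitute b=True, q=True:
… (earlier sub-steps elided)
(~b) => (~q) = False => False = True
q | b = True | True = True
((~b) => (~q)) <=> (q | b) = True <=> True = True
~(((~b) => (~q)) <=> (q | b)) = False
~b = False
~b = False
(~b) | (~b) = False | False = False
~q = False
((~b) | (~b)) | (~q) = False | False = False
(~(((~b) => (~q)) <=> (q | b))) <=> (((~b) | (~b)) | (~q)) = False <=> False = True

True


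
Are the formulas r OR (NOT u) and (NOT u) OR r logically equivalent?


Compare truth tables:
r | u | φ | ψ
-------------
F | F | T | T
T | F | T | T
F | T | F | F
T | T | T | T
The columns φ and ψ agree on every row.

Yes, they are logically equivalent.


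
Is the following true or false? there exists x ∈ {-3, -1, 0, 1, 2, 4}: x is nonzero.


Evaluate the predicate on each element: -3:T, -1:T, 0:F, 1:T, 2:T, 4:T.
Witness x = -3 satisfies the predicate.

T


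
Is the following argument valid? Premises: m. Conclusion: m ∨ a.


This matches the form of disjunction introduction: the conclusion follows in every model of the premises.

Valid.


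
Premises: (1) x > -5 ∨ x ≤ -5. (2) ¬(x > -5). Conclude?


Disjunctive syllogism: from (P ∨ Q) and ¬P, infer Q.
One disjunct, 'x > -5', is ruled out; the other must hold.

x ≤ -5


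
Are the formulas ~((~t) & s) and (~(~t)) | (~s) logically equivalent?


Compare truth tables:
s | t | φ | ψ
-------------
False | False | True | True
True | False | False | False
False | True | True | True
True | True | True | True
The columns φ and ψ agree on every row.

Yes, they are logically equivalent.


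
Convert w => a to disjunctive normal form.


Step 1: Rewrite w → a as ¬w ∨ a.

(~w) | a


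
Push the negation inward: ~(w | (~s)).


De Morgan: the negation of a disjunction is the conjunction of the negations.
Distribute ~ across |, flipping it to &, and negate each literal.

(~w) & s


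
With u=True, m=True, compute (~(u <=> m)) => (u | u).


Substitute u=True, m=True:
u <=> m = True <=> True = True
~(u <=> m) = False
u | u = True | True = True
(~(u <=> m)) => (u | u) = False => True = True

True


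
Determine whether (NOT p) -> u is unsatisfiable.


Truth table over {p, u}:
p | u | φ
---------
F | F | F
T | F | T
F | T | T
T | T | T
Satisfying assignment at row 2: p=T, u=F gives T.

No, it is not a contradiction.


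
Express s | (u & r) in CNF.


Step 1: Distribute ∨ over ∧: s ∨ (u ∧ r) = (s ∨ u) ∧ (s ∨ r).

(s | u) & (s | r)


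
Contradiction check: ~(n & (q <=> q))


Truth table over {n, q}:
n | q | φ
---------
False | False | True
True | False | False
False | True | True
True | True | False
Satisfying assignment at row 1: n=False, q=False gives True.

No, it is not a contradiction.


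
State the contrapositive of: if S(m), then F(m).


The contrapositive of (P → Q) is (¬Q → ¬P); it is logically equivalent to the original.
Here P = 'S(m)' and Q = 'F(m)'.

If not (F(m)), then not (S(m)).


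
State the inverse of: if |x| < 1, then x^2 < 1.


The inverse of (P → Q) is (¬P → ¬Q). It is equivalent to the converse, not to the original.
Here P = '|x| < 1' and Q = 'x^2 < 1'.

If not (|x| < 1), then not (x^2 < 1).


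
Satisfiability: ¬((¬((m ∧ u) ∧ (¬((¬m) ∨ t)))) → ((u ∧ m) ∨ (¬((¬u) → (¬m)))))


Search for a satisfying assignment over {m, t, u}.
Try m=F, t=F, u=F: the formula evaluates to T.
A satisfying assignment exists.

Satisfiable.


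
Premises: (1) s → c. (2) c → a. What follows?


Hypothetical syllogism: from (P → Q) and (Q → R), infer (P → R).
Chain the two implications through the shared middle term 'c'.

s → a


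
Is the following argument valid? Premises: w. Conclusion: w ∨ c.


This matches the form of disjunction introduction: the conclusion follows in every model of the premises.

Valid.


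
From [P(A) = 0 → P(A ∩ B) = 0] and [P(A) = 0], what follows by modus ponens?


Modus ponens: from (P → Q) and P, infer Q.
P = 'P(A) = 0' is asserted, and P → Q holds, so Q follows.

P(A ∩ B) = 0.


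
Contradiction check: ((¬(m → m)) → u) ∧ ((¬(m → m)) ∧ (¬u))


Truth table over {m, u}:
m | u | φ
---------
F | F | F
T | F | F
F | T | F
T | T | F
Every row is false.

Yes, it is a contradiction.


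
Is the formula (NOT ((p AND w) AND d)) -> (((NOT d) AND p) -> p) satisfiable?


Search for a satisfying assignment over {d, p, w}.
Try d=F, p=F, w=F: the formula evaluates to T.
A satisfying assignment exists.

Satisfiable.


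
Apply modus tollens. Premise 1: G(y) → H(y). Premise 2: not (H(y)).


Modus tollens: from (P → Q) and ¬Q, infer ¬P.
Q = 'H(y)' is denied; since P → Q, P must also fail.

Not (G(y)).


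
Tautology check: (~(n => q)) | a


Build the truth table over {a, n, q}:
a | n | q | φ
-------------
False | False | False | False
True | False | False | True
False | True | False | True
True | True | False | True
False | False | True | False
True | False | True | True
False | True | True | False
True | True | True | True
Counterexample at row 1: with a=False, n=False, q=False, the formula is False.

No, it is not a tautology.


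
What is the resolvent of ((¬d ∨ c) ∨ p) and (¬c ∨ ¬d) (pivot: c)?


The clauses contain complementary literals c and ¬c.
Resolution eliminates this pair and disjoins the remaining literals (merging duplicates).

(¬d ∨ p)


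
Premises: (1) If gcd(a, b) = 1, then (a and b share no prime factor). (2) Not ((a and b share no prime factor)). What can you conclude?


Modus tollens: from (P → Q) and ¬Q, infer ¬P.
Q = '(a and b share no prime factor)' is denied; since P → Q, P must also fail.

Not (gcd(a, b) = 1).


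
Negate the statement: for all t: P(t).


¬(for all x: φ) = there exists x: ¬φ, and ¬(there exists x: φ) = for all x: ¬φ.
Apply to the universal statement.

there exists t: NOT(P(t))


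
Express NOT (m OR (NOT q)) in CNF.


Step 1: Apply De Morgan: ¬(m ∨ (¬q)) = ¬m ∧ ¬(¬q).
Step 2: Eliminate any double negations (¬¬X = X).

(NOT m) AND q


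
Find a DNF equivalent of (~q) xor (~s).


Step 1: (¬q) ⊕ (¬s) is true exactly when they disagree: ((¬q) ∧ ¬(¬s)) ∨ (¬(¬q) ∧ (¬s)).
Step 2: Eliminate any double negations (¬¬X = X).

((~q) & s) | (q & (~s))


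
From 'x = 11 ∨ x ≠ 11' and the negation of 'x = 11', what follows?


Disjunctive syllogism: from (P ∨ Q) and ¬P, infer Q.
One disjunct, 'x = 11', is ruled out; the other must hold.

x ≠ 11


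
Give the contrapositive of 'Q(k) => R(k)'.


The contrapositive of (P → Q) is (¬Q → ¬P); it is logically equivalent to the original.
Here P = 'Q(k)' and Q = 'R(k)'.

If not (R(k)), then not (Q(k)).


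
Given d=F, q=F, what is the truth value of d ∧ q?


Conjunction is true only when both operands are true.
Substitute: d=F, q=F.
F ∧ F evaluates to F.

F


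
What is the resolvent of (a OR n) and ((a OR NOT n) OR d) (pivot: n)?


The clauses contain complementary literals n and NOTn.
Resolution eliminates this pair and disjoins the remaining literals (merging duplicates).

(a OR d)


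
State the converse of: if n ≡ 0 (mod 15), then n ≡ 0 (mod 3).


The converse of (P → Q) is (Q → P). It is not in general equivalent to the original.
Here P = 'n ≡ 0 (mod 15)' and Q = 'n ≡ 0 (mod 3)'.

If n ≡ 0 (mod 3), then n ≡ 0 (mod 15).


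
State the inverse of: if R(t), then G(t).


The inverse of (P → Q) is (¬P → ¬Q). It is equivalent to the converse, not to the original.
Here P = 'R(t)' and Q = 'G(t)'.

If not (R(t)), then not (G(t)).


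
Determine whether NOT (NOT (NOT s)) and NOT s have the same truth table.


Compare truth tables:
s | φ | ψ
---------
F | T | T
T | F | F
The columns φ and ψ agree on every row.

Yes, they are logically equivalent.


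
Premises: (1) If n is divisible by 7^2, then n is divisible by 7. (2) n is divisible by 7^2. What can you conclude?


Modus ponens: from (P → Q) and P, infer Q.
P = 'n is divisible by 7^2' is asserted, and P → Q holds, so Q follows.

n is divisible by 7.


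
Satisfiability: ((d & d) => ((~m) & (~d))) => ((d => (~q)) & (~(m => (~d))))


Search for a satisfying assignment over {d, m, q}.
Try d=True, m=False, q=False: the formula evaluates to True.
A satisfying assignment exists.

Satisfiable.


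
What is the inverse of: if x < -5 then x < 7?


The inverse of (P → Q) is (¬P → ¬Q). It is equivalent to the converse, not to the original.
Here P = 'x < -5' and Q = 'x < 7'.

If not (x < -5), then not (x < 7).


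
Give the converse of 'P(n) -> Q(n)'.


The converse of (P → Q) is (Q → P). It is not in general equivalent to the original.
Here P = 'P(n)' and Q = 'Q(n)'.

If Q(n), then P(n).


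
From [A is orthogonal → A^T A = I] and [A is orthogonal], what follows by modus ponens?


Modus ponens: from (P → Q) and P, infer Q.
P = 'A is orthogonal' is asserted, and P → Q holds, so Q follows.

A^T A = I.


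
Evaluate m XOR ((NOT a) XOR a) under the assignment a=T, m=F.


Substitute a=T, m=F:
NOT a = F
(NOT a) XOR a = F XOR T = T
m XOR ((NOT a) XOR a) = F XOR T = T

T


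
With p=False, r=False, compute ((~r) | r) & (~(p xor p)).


Substitute p=False, r=False:
~r = True
(~r) | r = True | False = True
p xor p = False xor False = False
~(p xor p) = True
((~r) | r) & (~(p xor p)) = True & True = True

True


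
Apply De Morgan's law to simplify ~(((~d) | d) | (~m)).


De Morgan: the negation of a disjunction is the conjunction of the negations.
Distribute ~ across |, flipping it to &, and negate each literal.

(d & (~d)) & m


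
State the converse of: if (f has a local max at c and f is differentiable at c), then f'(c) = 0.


The converse of (P → Q) is (Q → P). It is not in general equivalent to the original.
Here P = '(f has a local max at c and f is differentiable at c)' and Q = 'f'(c) = 0'.

If f'(c) = 0, then (f has a local max at c and f is differentiable at c).


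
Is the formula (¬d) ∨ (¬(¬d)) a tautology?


Build the truth table over {d}:
d | φ
-----
F | T
T | T
Every row evaluates to true.

Yes, it is a tautology.


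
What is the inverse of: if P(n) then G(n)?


The inverse of (P → Q) is (¬P → ¬Q). It is equivalent to the converse, not to the original.
Here P = 'P(n)' and Q = 'G(n)'.

If not (P(n)), then not (G(n)).


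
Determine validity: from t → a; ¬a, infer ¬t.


This matches the form of modus tollens: the conclusion follows in every model of the premises.

Valid.


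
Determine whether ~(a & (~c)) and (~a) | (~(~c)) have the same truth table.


Compare truth tables:
a | c | φ | ψ
-------------
False | False | True | True
True | False | False | False
False | True | True | True
True | True | True | True
The columns φ and ψ agree on every row.

Yes, they are logically equivalent.


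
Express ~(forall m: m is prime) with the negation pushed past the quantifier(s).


¬(forall x: φ) = exists x: ¬φ, and ¬(exists x: φ) = forall x: ¬φ.
Apply to the universal statement.

exists m: ~(m is prime)
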